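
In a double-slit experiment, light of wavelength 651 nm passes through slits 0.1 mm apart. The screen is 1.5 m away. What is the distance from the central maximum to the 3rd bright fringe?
y = mλL/d = 29.29 mm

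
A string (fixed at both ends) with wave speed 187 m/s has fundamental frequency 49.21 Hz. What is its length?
L = v/(2f₁) = 1.9 m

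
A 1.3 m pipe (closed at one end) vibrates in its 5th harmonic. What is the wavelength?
λₙ = 4L/n = 1.04 m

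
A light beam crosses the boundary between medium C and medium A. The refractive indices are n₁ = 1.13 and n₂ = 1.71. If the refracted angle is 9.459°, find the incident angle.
sin θ₁ = (n₂/n₁)·sin θ₂ → θ₁ = 14.4°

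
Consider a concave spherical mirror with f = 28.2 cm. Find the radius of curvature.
R = 2|f| = 56.4 cm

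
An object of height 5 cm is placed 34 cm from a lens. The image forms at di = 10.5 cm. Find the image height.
hi = (-di/do) × ho = -1.544 cm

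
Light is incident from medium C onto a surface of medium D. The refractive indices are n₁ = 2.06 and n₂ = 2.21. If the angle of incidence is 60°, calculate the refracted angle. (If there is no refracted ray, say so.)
sin θ₂ = (n₁/n₂)·sin θ₁ = 0.8072 → θ₂ = 53.83°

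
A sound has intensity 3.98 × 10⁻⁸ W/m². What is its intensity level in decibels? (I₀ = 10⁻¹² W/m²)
β = 10·log₁₀(I/I₀) = 46 dB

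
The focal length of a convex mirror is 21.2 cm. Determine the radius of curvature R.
R = 2|f| = 42.4 cm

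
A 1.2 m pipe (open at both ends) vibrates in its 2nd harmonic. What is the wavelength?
λₙ = 2L/n = 1.2 m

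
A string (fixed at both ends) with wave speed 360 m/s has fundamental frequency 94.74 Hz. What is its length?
L = v/(2f₁) = 1.9 m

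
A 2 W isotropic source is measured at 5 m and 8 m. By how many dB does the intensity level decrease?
Δβ = 20·log₁₀(r₂/r₁) = 4.082 dB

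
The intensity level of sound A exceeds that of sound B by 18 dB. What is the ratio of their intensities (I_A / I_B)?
I_A/I_B = 10^(Δβ/10) = 63.1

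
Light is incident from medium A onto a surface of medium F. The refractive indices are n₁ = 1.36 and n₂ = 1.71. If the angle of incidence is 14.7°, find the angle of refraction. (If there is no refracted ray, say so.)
sin θ₂ = (n₁/n₂)·sin θ₁ = 0.2018 → θ₂ = 11.64°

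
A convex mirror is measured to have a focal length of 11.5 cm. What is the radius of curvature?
R = 2|f| = 23 cm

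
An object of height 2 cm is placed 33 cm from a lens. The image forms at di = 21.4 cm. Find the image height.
hi = (-di/do) × ho = -1.297 cm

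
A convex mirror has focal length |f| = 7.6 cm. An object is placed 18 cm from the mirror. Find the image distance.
f = −7.6 cm (convex); 1/di = 1/f − 1/do → di = -5.344 cm (virtual image, behind mirror)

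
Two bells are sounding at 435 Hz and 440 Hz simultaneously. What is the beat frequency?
5 Hz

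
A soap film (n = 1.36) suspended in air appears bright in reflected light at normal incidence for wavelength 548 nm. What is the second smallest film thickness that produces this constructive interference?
2nt = (m − ½)λ with m = 2 → t = (m − ½)λ/(2n) = 302.2 nm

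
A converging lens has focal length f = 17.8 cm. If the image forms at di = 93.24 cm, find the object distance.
1/do = 1/f − 1/di → do = 22 cm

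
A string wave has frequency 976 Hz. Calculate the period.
T = 1/f = 0.001025 s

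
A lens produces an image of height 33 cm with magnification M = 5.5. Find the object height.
ho = |hi|/|M| = 6 cm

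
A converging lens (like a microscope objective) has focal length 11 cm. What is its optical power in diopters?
P = 1/f = 9.091 D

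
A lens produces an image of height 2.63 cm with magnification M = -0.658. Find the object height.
ho = |hi|/|M| = 3.997 cm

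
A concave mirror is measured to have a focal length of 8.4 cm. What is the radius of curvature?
R = 2|f| = 16.8 cm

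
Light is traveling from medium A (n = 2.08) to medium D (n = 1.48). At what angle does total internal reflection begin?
θc = arcsin(n₂/n₁) = 45.36°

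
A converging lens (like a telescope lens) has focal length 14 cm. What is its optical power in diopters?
P = 1/f = 7.143 D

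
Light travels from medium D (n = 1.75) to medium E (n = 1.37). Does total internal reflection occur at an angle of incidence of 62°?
θc = arcsin(n₂/n₁) = 51.52°; 62° > θc, so yes — total internal reflection.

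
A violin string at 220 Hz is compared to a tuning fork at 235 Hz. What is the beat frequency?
15 Hz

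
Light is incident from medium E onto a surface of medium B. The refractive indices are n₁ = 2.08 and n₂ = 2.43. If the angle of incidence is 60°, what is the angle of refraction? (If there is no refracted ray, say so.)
sin θ₂ = (n₁/n₂)·sin θ₁ = 0.7413 → θ₂ = 47.84°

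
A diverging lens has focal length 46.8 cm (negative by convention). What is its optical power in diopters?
P = 1/f = -2.137 D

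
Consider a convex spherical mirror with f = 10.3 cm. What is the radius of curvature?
R = 2|f| = 20.6 cm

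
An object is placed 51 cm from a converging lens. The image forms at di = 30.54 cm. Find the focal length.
1/f = 1/do + 1/di → f = 19.1 cm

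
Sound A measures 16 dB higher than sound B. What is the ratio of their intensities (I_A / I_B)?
I_A/I_B = 10^(Δβ/10) = 39.81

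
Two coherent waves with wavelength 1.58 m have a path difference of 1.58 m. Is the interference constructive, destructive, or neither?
constructive — path difference = 1λ, a whole number of wavelengths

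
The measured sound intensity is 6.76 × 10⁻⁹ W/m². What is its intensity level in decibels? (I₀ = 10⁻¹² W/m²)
β = 10·log₁₀(I/I₀) = 38.3 dB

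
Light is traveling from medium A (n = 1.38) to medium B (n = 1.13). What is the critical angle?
θc = arcsin(n₂/n₁) = 54.97°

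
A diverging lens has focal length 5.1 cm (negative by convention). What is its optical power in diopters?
P = 1/f = -19.61 D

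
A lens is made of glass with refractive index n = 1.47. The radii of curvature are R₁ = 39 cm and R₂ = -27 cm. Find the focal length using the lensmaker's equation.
1/f = (n − 1)(1/R₁ − 1/R₂) → f = 33.95 cm (converging lens)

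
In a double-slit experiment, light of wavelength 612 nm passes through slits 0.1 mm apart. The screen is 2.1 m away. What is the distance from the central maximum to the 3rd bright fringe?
y = mλL/d = 38.56 mm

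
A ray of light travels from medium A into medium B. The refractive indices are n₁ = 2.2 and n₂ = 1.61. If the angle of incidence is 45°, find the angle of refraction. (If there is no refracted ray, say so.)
sin θ₂ = (n₁/n₂)·sin θ₁ = 0.9662 → θ₂ = 75.07°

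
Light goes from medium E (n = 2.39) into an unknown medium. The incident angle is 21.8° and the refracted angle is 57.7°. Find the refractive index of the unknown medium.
n₂ = n₁·sin θ₁ / sin θ₂ = 1.05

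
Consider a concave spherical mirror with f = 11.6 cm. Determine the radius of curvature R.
R = 2|f| = 23.2 cm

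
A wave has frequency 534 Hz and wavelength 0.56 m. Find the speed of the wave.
v = fλ = 299 m/s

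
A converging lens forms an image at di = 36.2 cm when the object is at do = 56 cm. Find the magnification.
M = −di/do = -0.6464 (inverted image)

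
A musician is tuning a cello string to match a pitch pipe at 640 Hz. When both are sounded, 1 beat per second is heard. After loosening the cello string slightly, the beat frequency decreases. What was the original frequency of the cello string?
641 Hz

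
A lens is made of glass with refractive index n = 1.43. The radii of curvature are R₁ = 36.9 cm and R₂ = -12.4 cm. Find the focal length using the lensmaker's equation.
1/f = (n − 1)(1/R₁ − 1/R₂) → f = 21.58 cm (converging lens)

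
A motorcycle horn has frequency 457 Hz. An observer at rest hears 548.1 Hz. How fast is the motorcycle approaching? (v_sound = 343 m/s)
v_s = v·(1 − f/f_obs) = 57.01 m/s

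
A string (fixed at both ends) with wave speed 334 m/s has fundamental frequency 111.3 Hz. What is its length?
L = v/(2f₁) = 1.5 m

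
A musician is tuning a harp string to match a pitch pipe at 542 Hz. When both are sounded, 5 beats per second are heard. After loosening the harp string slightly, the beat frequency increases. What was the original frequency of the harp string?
537 Hz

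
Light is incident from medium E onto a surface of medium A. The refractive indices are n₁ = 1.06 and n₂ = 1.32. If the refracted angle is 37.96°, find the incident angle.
sin θ₁ = (n₂/n₁)·sin θ₂ → θ₁ = 49.99°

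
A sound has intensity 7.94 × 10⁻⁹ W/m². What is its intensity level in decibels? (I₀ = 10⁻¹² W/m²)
β = 10·log₁₀(I/I₀) = 39 dB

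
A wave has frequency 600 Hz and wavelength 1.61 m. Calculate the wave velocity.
v = fλ = 966 m/s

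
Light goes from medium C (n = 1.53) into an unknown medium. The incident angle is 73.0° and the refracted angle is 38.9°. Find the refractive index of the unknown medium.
n₂ = n₁·sin θ₁ / sin θ₂ = 2.33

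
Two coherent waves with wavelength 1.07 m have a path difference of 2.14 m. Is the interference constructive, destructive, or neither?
constructive — path difference = 2λ, a whole number of wavelengths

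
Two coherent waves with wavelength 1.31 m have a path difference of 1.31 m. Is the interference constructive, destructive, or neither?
constructive — path difference = 1λ, a whole number of wavelengths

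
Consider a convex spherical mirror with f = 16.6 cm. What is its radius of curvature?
R = 2|f| = 33.2 cm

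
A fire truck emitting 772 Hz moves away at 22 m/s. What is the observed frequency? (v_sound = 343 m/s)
f_obs = f·v/(v + v_s) = 725.5 Hz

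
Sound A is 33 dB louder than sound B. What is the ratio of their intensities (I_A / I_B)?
I_A/I_B = 10^(Δβ/10) = 1995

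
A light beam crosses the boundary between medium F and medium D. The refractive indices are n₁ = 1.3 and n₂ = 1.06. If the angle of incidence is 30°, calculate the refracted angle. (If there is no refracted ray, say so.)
sin θ₂ = (n₁/n₂)·sin θ₁ = 0.6132 → θ₂ = 37.82°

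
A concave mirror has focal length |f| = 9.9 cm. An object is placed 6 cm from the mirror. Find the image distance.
f = +9.9 cm (concave); 1/di = 1/f − 1/do → di = -15.23 cm (virtual image, behind mirror)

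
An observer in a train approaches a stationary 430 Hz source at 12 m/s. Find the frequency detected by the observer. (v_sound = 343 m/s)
f_obs = f·(v + v_o)/v = 445 Hz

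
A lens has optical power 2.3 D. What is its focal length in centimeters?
f = 1/P = 43.48 cm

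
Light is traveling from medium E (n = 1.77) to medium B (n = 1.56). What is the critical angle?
θc = arcsin(n₂/n₁) = 61.81°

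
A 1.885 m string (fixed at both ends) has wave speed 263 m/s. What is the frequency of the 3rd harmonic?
fₙ = nv/(2L) = 209.3 Hz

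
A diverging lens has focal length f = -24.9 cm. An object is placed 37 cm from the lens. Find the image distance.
1/di = 1/f − 1/do → di = -14.88 cm (virtual image)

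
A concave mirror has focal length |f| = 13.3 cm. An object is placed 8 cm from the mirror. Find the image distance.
f = +13.3 cm (concave); 1/di = 1/f − 1/do → di = -20.08 cm (virtual image, behind mirror)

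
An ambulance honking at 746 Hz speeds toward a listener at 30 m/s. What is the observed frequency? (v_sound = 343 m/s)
f_obs = f·v/(v − v_s) = 817.5 Hz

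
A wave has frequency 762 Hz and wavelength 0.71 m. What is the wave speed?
v = fλ = 541 m/s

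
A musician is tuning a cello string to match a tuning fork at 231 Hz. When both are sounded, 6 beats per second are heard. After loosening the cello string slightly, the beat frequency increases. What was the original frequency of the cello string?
225 Hz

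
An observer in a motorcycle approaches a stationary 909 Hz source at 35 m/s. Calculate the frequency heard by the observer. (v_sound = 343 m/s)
f_obs = f·(v + v_o)/v = 1002 Hz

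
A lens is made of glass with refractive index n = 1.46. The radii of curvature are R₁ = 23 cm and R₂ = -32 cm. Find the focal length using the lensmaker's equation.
1/f = (n − 1)(1/R₁ − 1/R₂) → f = 29.09 cm (converging lens)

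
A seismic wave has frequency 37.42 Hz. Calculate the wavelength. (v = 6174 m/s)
λ = v/f = 165 m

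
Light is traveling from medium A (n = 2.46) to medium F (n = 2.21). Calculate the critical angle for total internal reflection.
θc = arcsin(n₂/n₁) = 63.95°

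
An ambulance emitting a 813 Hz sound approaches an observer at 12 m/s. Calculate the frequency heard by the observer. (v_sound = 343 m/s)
f_obs = f·v/(v − v_s) = 842.5 Hz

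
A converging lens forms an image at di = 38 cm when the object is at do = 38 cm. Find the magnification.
M = −di/do = -1 (inverted image)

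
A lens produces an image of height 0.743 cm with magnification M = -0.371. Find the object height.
ho = |hi|/|M| = 2.003 cm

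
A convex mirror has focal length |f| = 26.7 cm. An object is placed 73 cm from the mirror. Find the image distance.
f = −26.7 cm (convex); 1/di = 1/f − 1/do → di = -19.55 cm (virtual image, behind mirror)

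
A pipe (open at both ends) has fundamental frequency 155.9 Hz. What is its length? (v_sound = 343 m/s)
L = v/(2f₁) = 1.1 m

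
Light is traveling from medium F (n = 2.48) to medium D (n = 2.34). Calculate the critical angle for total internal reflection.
θc = arcsin(n₂/n₁) = 70.66°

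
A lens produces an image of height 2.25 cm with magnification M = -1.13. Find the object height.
ho = |hi|/|M| = 1.991 cm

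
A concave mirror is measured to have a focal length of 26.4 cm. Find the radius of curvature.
R = 2|f| = 52.8 cm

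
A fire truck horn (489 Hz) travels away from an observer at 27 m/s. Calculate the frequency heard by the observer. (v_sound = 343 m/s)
f_obs = f·v/(v + v_s) = 453.3 Hz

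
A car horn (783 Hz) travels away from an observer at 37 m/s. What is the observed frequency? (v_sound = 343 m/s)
f_obs = f·v/(v + v_s) = 706.8 Hz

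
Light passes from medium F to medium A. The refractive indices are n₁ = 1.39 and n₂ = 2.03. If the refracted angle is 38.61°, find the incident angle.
sin θ₁ = (n₂/n₁)·sin θ₂ → θ₁ = 65.69°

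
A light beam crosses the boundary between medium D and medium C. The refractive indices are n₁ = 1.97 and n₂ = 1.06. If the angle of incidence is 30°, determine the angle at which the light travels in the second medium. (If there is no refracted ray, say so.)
sin θ₂ = (n₁/n₂)·sin θ₁ = 0.9292 → θ₂ = 68.32°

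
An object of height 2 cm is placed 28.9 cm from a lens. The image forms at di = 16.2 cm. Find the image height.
hi = (-di/do) × ho = -1.121 cm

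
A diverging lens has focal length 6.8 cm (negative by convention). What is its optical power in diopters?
P = 1/f = -14.71 D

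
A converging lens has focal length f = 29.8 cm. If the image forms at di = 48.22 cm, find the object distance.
1/do = 1/f − 1/di → do = 78.01 cm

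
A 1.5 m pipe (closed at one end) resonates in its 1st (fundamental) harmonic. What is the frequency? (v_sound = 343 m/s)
fₙ = nv/(4L) = 57.17 Hz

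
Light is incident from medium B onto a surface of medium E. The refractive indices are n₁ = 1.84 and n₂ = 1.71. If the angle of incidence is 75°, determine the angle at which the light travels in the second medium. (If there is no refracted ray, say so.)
sin θ₂ = (n₁/n₂)·sin θ₁ = 1.039 > 1, so there is no refracted ray — the light undergoes total internal reflection.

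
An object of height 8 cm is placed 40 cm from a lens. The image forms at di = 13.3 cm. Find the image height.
hi = (-di/do) × ho = -2.66 cm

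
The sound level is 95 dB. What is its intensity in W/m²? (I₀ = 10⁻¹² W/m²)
I = I₀·10^(β/10) = 3.16 × 10⁻³ W/m²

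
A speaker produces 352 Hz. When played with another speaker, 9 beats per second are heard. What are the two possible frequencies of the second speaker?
f₂ = 352 ± 9 Hz → 361 Hz or 343 Hz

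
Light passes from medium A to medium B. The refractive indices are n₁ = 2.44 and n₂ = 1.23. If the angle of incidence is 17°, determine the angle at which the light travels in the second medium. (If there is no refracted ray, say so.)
sin θ₂ = (n₁/n₂)·sin θ₁ = 0.58 → θ₂ = 35.45°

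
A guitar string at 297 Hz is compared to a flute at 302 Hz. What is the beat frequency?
5 Hz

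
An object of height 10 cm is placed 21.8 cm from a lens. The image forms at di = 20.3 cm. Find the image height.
hi = (-di/do) × ho = -9.312 cm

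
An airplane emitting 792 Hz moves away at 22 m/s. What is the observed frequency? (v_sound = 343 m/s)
f_obs = f·v/(v + v_s) = 744.3 Hz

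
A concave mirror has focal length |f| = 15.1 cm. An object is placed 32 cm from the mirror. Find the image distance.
f = +15.1 cm (concave); 1/di = 1/f − 1/do → di = 28.59 cm (real image, in front of mirror)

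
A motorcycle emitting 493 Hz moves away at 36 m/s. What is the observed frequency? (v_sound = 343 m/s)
f_obs = f·v/(v + v_s) = 446.2 Hz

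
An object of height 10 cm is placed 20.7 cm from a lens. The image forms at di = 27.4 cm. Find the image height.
hi = (-di/do) × ho = -13.24 cm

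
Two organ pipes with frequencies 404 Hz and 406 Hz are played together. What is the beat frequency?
2 Hz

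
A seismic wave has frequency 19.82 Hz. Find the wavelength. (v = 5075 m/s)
λ = v/f = 256.1 m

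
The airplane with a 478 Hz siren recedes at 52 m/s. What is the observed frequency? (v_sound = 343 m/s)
f_obs = f·v/(v + v_s) = 415.1 Hz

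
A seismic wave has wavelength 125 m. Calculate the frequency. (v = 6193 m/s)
f = v/λ = 49.54 Hz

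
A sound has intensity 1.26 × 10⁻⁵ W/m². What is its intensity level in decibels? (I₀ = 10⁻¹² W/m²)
β = 10·log₁₀(I/I₀) = 71 dB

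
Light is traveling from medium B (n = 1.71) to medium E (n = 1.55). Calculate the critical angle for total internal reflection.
θc = arcsin(n₂/n₁) = 65.02°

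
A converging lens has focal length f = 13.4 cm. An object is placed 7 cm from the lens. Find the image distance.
1/di = 1/f − 1/do → di = -14.66 cm (virtual image)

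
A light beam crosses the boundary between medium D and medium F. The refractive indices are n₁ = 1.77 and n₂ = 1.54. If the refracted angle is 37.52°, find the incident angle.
sin θ₁ = (n₂/n₁)·sin θ₂ → θ₁ = 32°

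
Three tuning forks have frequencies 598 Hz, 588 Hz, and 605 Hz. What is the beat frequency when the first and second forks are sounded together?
10 Hz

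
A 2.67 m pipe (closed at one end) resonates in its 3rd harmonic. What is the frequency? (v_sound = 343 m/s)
fₙ = nv/(4L) = 96.35 Hz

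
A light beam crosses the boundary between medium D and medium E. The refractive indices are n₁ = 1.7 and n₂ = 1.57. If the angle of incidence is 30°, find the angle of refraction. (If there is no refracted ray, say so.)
sin θ₂ = (n₁/n₂)·sin θ₁ = 0.5414 → θ₂ = 32.78°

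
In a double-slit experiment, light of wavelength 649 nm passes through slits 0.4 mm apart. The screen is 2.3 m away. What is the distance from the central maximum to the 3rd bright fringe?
y = mλL/d = 11.2 mm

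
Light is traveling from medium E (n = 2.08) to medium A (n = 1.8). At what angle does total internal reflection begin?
θc = arcsin(n₂/n₁) = 59.93°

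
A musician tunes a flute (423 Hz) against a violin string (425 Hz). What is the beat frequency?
2 Hz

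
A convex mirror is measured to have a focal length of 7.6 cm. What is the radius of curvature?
R = 2|f| = 15.2 cm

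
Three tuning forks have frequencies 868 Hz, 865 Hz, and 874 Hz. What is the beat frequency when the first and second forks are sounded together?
3 Hz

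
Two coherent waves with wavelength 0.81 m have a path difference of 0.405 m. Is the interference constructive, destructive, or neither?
destructive — path difference = 0.5λ, an odd multiple of λ/2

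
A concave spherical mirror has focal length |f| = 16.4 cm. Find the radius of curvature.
R = 2|f| = 32.8 cm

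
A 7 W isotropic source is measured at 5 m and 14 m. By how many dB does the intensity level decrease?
Δβ = 20·log₁₀(r₂/r₁) = 8.943 dB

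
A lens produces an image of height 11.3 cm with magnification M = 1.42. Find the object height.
ho = |hi|/|M| = 7.958 cm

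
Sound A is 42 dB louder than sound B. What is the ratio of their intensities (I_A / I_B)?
I_A/I_B = 10^(Δβ/10) = 15850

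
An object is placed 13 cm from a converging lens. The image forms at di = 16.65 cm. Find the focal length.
1/f = 1/do + 1/di → f = 7.3 cm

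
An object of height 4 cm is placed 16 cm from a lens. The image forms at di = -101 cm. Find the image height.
hi = (-di/do) × ho = 25.25 cm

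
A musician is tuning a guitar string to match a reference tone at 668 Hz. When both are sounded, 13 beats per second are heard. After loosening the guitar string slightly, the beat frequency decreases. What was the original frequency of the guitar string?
681 Hz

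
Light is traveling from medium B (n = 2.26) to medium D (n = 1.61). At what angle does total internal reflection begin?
θc = arcsin(n₂/n₁) = 45.43°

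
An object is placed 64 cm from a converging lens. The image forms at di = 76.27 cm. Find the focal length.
1/f = 1/do + 1/di → f = 34.8 cm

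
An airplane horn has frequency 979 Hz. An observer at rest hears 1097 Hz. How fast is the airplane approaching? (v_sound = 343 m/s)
v_s = v·(1 − f/f_obs) = 36.9 m/s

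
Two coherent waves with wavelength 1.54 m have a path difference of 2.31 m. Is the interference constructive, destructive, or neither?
destructive — path difference = 1.5λ, an odd multiple of λ/2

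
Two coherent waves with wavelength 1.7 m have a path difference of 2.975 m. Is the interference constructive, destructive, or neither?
neither (partial) — path difference = 1.75λ, neither a whole number of wavelengths nor an odd multiple of λ/2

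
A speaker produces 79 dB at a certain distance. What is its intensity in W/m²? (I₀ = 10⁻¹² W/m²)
I = I₀·10^(β/10) = 7.94 × 10⁻⁵ W/m²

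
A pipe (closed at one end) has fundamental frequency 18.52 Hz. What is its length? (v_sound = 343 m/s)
L = v/(4f₁) = 4.63 m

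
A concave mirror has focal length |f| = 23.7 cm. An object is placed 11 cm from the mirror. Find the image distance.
f = +23.7 cm (concave); 1/di = 1/f − 1/do → di = -20.53 cm (virtual image, behind mirror)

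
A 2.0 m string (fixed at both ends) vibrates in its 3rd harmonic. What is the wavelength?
λₙ = 2L/n = 1.333 m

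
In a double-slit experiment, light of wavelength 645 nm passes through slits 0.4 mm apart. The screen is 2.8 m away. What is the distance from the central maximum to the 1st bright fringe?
y = mλL/d = 4.515 mm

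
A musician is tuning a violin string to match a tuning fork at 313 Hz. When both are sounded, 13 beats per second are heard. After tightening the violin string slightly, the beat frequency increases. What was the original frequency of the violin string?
326 Hz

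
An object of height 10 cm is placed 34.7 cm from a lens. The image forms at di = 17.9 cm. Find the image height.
hi = (-di/do) × ho = -5.159 cm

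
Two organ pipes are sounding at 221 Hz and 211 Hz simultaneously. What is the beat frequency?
10 Hz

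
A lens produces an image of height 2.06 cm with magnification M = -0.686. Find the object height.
ho = |hi|/|M| = 3.003 cm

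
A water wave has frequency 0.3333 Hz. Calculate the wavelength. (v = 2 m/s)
λ = v/f = 6.001 m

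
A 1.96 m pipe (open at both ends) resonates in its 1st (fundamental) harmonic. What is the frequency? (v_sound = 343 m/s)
fₙ = nv/(2L) = 87.5 Hz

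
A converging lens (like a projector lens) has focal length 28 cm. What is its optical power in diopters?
P = 1/f = 3.571 D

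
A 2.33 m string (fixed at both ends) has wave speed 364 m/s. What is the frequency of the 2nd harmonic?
fₙ = nv/(2L) = 156.2 Hz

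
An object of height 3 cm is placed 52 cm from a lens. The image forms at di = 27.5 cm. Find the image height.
hi = (-di/do) × ho = -1.587 cm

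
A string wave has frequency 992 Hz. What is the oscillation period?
T = 1/f = 0.001008 s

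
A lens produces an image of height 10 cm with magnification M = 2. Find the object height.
ho = |hi|/|M| = 5 cm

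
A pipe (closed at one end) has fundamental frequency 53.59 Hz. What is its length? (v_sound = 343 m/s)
L = v/(4f₁) = 1.6 m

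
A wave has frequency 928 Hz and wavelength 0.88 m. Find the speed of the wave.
v = fλ = 816.6 m/s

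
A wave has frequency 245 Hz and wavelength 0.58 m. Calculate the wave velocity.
v = fλ = 142.1 m/s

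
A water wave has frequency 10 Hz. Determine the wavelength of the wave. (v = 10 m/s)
λ = v/f = 1 m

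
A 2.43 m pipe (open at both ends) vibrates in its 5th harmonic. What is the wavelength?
λₙ = 2L/n = 0.972 m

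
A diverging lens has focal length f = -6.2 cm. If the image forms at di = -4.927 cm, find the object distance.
1/do = 1/f − 1/di → do = 24 cm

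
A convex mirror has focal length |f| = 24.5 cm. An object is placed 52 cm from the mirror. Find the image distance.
f = −24.5 cm (convex); 1/di = 1/f − 1/do → di = -16.65 cm (virtual image, behind mirror)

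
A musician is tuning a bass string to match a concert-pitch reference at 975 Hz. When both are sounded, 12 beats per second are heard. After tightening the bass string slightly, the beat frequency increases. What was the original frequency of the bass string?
987 Hz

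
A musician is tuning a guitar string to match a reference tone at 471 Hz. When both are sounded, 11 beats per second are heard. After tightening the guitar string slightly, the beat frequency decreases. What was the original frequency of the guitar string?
460 Hz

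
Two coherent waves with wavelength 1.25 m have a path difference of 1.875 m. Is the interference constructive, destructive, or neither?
destructive — path difference = 1.5λ, an odd multiple of λ/2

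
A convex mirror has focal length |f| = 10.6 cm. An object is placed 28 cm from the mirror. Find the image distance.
f = −10.6 cm (convex); 1/di = 1/f − 1/do → di = -7.689 cm (virtual image, behind mirror)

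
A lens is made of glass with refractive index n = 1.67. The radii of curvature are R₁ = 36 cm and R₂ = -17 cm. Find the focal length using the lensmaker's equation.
1/f = (n − 1)(1/R₁ − 1/R₂) → f = 17.23 cm (converging lens)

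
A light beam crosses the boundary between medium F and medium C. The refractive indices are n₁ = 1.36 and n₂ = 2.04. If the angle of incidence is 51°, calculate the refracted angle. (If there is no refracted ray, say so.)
sin θ₂ = (n₁/n₂)·sin θ₁ = 0.5181 → θ₂ = 31.2°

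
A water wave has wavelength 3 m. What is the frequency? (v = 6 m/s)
f = v/λ = 2 Hz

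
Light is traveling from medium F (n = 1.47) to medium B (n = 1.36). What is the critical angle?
θc = arcsin(n₂/n₁) = 67.69°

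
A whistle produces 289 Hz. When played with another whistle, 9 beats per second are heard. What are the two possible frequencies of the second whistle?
f₂ = 289 ± 9 Hz → 298 Hz or 280 Hz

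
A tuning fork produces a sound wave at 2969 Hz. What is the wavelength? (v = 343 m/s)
λ = v/f = 0.1155 m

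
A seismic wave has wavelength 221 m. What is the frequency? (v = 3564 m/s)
f = v/λ = 16.13 Hz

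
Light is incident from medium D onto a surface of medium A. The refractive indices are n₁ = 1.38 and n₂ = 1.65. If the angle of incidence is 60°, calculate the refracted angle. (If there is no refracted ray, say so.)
sin θ₂ = (n₁/n₂)·sin θ₁ = 0.7243 → θ₂ = 46.41°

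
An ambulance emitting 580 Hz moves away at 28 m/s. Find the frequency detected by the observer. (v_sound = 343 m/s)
f_obs = f·v/(v + v_s) = 536.2 Hz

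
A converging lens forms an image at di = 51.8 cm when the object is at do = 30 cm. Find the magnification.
M = −di/do = -1.727 (inverted image)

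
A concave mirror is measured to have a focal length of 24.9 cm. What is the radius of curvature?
R = 2|f| = 49.8 cm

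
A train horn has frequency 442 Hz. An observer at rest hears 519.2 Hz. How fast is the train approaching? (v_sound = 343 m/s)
v_s = v·(1 − f/f_obs) = 51 m/s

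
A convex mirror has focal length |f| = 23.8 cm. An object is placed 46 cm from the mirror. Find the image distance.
f = −23.8 cm (convex); 1/di = 1/f − 1/do → di = -15.68 cm (virtual image, behind mirror)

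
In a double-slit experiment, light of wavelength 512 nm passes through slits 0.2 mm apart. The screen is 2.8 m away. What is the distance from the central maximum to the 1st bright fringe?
y = mλL/d = 7.168 mm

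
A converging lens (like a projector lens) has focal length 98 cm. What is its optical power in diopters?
P = 1/f = 1.02 D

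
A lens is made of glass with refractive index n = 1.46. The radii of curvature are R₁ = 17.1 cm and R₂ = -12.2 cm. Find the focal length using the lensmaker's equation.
1/f = (n − 1)(1/R₁ − 1/R₂) → f = 15.48 cm (converging lens)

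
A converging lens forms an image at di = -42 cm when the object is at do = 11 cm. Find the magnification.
M = −di/do = 3.818 (upright image)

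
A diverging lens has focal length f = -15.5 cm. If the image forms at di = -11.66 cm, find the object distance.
1/do = 1/f − 1/di → do = 47.07 cm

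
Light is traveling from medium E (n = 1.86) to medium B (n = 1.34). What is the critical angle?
θc = arcsin(n₂/n₁) = 46.09°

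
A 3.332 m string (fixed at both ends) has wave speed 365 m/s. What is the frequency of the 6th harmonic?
fₙ = nv/(2L) = 328.6 Hz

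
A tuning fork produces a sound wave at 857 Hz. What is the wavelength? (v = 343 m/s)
λ = v/f = 0.4002 m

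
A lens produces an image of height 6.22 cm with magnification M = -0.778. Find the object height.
ho = |hi|/|M| = 7.995 cm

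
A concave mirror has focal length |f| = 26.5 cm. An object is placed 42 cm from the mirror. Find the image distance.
f = +26.5 cm (concave); 1/di = 1/f − 1/do → di = 71.81 cm (real image, in front of mirror)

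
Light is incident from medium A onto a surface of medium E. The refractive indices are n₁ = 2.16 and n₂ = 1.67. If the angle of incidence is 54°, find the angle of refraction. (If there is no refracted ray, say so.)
sin θ₂ = (n₁/n₂)·sin θ₁ = 1.046 > 1, so there is no refracted ray — the light undergoes total internal reflection.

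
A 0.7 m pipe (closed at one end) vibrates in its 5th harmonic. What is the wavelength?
λₙ = 4L/n = 0.56 m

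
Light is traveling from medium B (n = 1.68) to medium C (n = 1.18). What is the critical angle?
θc = arcsin(n₂/n₁) = 44.62°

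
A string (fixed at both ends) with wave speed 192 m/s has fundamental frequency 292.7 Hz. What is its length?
L = v/(2f₁) = 0.328 m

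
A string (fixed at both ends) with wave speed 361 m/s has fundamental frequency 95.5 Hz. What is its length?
L = v/(2f₁) = 1.89 m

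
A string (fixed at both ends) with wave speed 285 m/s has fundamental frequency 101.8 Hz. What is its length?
L = v/(2f₁) = 1.4 m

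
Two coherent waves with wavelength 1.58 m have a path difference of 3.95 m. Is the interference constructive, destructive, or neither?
destructive — path difference = 2.5λ, an odd multiple of λ/2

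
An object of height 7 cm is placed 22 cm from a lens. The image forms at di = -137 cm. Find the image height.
hi = (-di/do) × ho = 43.59 cm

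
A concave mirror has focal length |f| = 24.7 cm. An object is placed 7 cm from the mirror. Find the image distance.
f = +24.7 cm (concave); 1/di = 1/f − 1/do → di = -9.768 cm (virtual image, behind mirror)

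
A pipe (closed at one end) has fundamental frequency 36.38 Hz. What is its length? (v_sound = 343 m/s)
L = v/(4f₁) = 2.357 m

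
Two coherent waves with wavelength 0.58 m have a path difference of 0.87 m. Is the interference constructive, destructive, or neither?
destructive — path difference = 1.5λ, an odd multiple of λ/2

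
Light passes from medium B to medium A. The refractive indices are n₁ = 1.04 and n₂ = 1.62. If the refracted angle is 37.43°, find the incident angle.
sin θ₁ = (n₂/n₁)·sin θ₂ → θ₁ = 71.22°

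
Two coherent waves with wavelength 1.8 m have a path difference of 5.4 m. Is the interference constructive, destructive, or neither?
constructive — path difference = 3λ, a whole number of wavelengths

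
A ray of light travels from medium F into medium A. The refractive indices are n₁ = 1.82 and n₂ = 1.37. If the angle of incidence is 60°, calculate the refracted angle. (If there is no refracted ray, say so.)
sin θ₂ = (n₁/n₂)·sin θ₁ = 1.15 > 1, so there is no refracted ray — the light undergoes total internal reflection.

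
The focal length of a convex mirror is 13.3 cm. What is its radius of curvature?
R = 2|f| = 26.6 cm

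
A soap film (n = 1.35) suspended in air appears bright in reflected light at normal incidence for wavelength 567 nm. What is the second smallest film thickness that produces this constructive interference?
2nt = (m − ½)λ with m = 2 → t = (m − ½)λ/(2n) = 315 nm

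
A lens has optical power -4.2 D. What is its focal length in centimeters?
f = 1/P = -23.81 cm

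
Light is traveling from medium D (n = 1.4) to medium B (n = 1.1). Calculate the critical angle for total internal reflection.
θc = arcsin(n₂/n₁) = 51.79°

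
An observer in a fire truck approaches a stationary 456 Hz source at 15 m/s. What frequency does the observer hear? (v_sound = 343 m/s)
f_obs = f·(v + v_o)/v = 475.9 Hz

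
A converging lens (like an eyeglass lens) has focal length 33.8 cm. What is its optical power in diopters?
P = 1/f = 2.959 D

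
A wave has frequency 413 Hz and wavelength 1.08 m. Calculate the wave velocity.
v = fλ = 446 m/s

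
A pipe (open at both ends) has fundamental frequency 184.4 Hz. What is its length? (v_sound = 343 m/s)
L = v/(2f₁) = 0.93 m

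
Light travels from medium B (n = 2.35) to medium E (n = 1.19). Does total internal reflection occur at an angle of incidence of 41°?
θc = arcsin(n₂/n₁) = 30.42°; 41° > θc, so yes — total internal reflection.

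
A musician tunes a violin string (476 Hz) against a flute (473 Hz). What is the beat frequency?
3 Hz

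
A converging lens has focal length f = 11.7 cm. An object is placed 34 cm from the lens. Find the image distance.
1/di = 1/f − 1/do → di = 17.84 cm (real image)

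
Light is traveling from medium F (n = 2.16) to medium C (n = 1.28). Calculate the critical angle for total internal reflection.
θc = arcsin(n₂/n₁) = 36.34°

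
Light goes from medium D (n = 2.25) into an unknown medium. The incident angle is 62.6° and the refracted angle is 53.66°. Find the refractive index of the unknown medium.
n₂ = n₁·sin θ₁ / sin θ₂ = 2.48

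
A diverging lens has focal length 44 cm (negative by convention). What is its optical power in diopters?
P = 1/f = -2.273 D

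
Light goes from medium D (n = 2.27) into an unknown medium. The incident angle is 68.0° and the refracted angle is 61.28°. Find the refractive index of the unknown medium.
n₂ = n₁·sin θ₁ / sin θ₂ = 2.4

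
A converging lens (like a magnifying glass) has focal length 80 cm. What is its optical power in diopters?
P = 1/f = 1.25 D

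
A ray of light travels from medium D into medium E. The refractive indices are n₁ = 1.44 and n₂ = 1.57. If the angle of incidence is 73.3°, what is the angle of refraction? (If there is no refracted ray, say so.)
sin θ₂ = (n₁/n₂)·sin θ₁ = 0.8785 → θ₂ = 61.46°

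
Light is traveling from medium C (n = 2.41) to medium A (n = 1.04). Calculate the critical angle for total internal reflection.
θc = arcsin(n₂/n₁) = 25.57°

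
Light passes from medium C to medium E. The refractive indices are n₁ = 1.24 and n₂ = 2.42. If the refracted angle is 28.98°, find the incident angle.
sin θ₁ = (n₂/n₁)·sin θ₂ → θ₁ = 71.01°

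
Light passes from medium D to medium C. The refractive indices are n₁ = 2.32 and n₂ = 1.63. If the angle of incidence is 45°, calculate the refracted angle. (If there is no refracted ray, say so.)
sin θ₂ = (n₁/n₂)·sin θ₁ = 1.006 > 1, so there is no refracted ray — the light undergoes total internal reflection.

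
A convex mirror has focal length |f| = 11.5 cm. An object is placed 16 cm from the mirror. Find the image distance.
f = −11.5 cm (convex); 1/di = 1/f − 1/do → di = -6.691 cm (virtual image, behind mirror)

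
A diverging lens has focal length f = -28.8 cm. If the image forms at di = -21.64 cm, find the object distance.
1/do = 1/f − 1/di → do = 87.04 cm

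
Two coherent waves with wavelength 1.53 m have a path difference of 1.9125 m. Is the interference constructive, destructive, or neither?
neither (partial) — path difference = 1.25λ, neither a whole number of wavelengths nor an odd multiple of λ/2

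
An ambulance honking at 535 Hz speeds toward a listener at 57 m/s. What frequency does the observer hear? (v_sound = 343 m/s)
f_obs = f·v/(v − v_s) = 641.6 Hz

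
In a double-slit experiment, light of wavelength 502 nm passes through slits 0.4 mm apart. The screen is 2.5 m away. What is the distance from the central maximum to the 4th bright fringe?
y = mλL/d = 12.55 mm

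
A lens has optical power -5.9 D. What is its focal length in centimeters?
f = 1/P = -16.95 cm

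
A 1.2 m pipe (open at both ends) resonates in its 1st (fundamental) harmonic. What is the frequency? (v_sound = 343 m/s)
fₙ = nv/(2L) = 142.9 Hz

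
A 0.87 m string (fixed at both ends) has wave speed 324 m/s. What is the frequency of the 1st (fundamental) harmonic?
fₙ = nv/(2L) = 186.2 Hz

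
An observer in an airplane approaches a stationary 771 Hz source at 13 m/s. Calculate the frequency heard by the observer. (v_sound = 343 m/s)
f_obs = f·(v + v_o)/v = 800.2 Hz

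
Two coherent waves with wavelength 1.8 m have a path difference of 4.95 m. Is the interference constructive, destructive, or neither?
neither (partial) — path difference = 2.75λ, neither a whole number of wavelengths nor an odd multiple of λ/2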